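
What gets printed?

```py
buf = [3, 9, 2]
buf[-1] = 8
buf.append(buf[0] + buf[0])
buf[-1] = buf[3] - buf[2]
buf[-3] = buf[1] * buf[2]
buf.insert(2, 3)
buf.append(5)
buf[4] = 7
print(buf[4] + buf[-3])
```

15

buf[-1] = 8 → [3, 9, 8]
append buf[0]+buf[0] = 3+3 = 6 → [3, 9, 8, 6]
buf[-1] = buf[3]-buf[2] = 6-8 = -2 → [3, 9, 8, -2]
buf[-3] = buf[1]*buf[2] = 9*8 = 72 → [3, 72, 8, -2]
insert 3 at 2 → [3, 72, 3, 8, -2]
append 5 → [3, 72, 3, 8, -2, 5]
buf[4] = 7 → [3, 72, 3, 8, 7, 5]
buf[4]+buf[-3] = 7+8 = 15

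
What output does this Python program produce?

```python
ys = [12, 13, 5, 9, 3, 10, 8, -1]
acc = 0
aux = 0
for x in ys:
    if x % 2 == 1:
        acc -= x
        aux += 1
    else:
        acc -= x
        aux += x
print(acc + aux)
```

-24

x=12: not odd, acc = 0-12 = -12; aux=12
x=13: odd, acc = (-12)-13 = -25; aux=13
x=5: odd, acc = (-25)-5 = -30; aux=14
x=9: odd, acc = (-30)-9 = -39; aux=15
x=3: odd, acc = (-39)-3 = -42; aux=16
x=10: not odd, acc = (-42)-10 = -52; aux=26
x=8: not odd, acc = (-52)-8 = -60; aux=34
x=-1: odd, acc = (-60)-(-1) = -59; aux=35
acc+aux = (-59)+35 = -24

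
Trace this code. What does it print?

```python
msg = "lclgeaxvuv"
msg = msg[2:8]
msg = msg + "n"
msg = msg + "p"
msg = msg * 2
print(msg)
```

slice [2:8] → 'lgeaxv'
+ 'n' → 'lgeaxvn'
+ 'p' → 'lgeaxvnp'
repeat ×2 → 'lgeaxvnplgeaxvnp'

lgeaxvnplgeaxvnp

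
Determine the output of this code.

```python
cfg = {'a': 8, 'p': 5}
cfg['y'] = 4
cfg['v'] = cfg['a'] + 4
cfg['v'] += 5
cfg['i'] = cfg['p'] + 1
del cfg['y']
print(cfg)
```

cfg['y'] = 4 → {'a': 8, 'p': 5, 'y': 4}
cfg['v'] = cfg['a']+4 = 12 → {'a': 8, 'p': 5, 'y': 4, 'v': 12}
cfg['v'] = 12+5 = 17 → {'a': 8, 'p': 5, 'y': 4, 'v': 17}
cfg['i'] = cfg['p']+1 = 6 → {'a': 8, 'p': 5, 'y': 4, 'v': 17, 'i': 6}
del 'y' → {'a': 8, 'p': 5, 'v': 17, 'i': 6}

{'a': 8, 'p': 5, 'v': 17, 'i': 6}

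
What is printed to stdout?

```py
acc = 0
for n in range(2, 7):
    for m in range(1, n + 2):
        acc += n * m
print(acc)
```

375

n=2,m=1: acc = 0+2 = 2
n=2,m=2: acc = 2+4 = 6
n=2,m=3: acc = 6+6 = 12
n=3,m=1: acc = 12+3 = 15
n=3,m=2: acc = 15+6 = 21
n=3,m=3: acc = 21+9 = 30
n=3,m=4: acc = 30+12 = 42
n=4,m=1: acc = 42+4 = 46
n=4,m=2: acc = 46+8 = 54
n=4,m=3: acc = 54+12 = 66
n=4,m=4: acc = 66+16 = 82
n=4,m=5: acc = 82+20 = 102
n=5,m=1: acc = 102+5 = 107
n=5,m=2: acc = 107+10 = 117
n=5,m=3: acc = 117+15 = 132
n=5,m=4: acc = 132+20 = 152
n=5,m=5: acc = 152+25 = 177
n=5,m=6: acc = 177+30 = 207
n=6,m=1: acc = 207+6 = 213
n=6,m=2: acc = 213+12 = 225
n=6,m=3: acc = 225+18 = 243
n=6,m=4: acc = 243+24 = 267
n=6,m=5: acc = 267+30 = 297
n=6,m=6: acc = 297+36 = 333
n=6,m=7: acc = 333+42 = 375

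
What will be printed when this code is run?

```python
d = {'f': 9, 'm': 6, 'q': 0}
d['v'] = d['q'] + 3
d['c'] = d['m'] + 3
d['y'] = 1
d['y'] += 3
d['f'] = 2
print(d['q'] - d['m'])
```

-6

d['v'] = d['q']+3 = 3 → {'f': 9, 'm': 6, 'q': 0, 'v': 3}
d['c'] = d['m']+3 = 9 → {'f': 9, 'm': 6, 'q': 0, 'v': 3, 'c': 9}
d['y'] = 1 → {'f': 9, 'm': 6, 'q': 0, 'v': 3, 'c': 9, 'y': 1}
d['y'] = 1+3 = 4 → {'f': 9, 'm': 6, 'q': 0, 'v': 3, 'c': 9, 'y': 4}
d['f'] = 2 → {'f': 2, 'm': 6, 'q': 0, 'v': 3, 'c': 9, 'y': 4}
d['q']-d['m'] = 0-6 = -6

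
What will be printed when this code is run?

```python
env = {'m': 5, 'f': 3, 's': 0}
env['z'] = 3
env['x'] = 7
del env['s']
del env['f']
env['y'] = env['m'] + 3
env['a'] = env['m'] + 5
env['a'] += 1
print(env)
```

env['z'] = 3 → {'m': 5, 'f': 3, 's': 0, 'z': 3}
env['x'] = 7 → {'m': 5, 'f': 3, 's': 0, 'z': 3, 'x': 7}
del 's' → {'m': 5, 'f': 3, 'z': 3, 'x': 7}
del 'f' → {'m': 5, 'z': 3, 'x': 7}
env['y'] = env['m']+3 = 8 → {'m': 5, 'z': 3, 'x': 7, 'y': 8}
env['a'] = env['m']+5 = 10 → {'m': 5, 'z': 3, 'x': 7, 'y': 8, 'a': 10}
env['a'] = 10+1 = 11 → {'m': 5, 'z': 3, 'x': 7, 'y': 8, 'a': 11}

{'m': 5, 'z': 3, 'x': 7, 'y': 8, 'a': 11}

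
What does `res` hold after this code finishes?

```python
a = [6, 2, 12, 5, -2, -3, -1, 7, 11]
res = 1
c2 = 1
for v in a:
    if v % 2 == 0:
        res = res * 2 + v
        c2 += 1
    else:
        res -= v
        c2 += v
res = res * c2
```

v=6: even, res = 1*2+6 = 8; c2=2
v=2: even, res = 8*2+2 = 18; c2=3
v=12: even, res = 18*2+12 = 48; c2=4
v=5: not even, res = 48-5 = 43; c2=9
v=-2: even, res = 43*2+(-2) = 84; c2=10
v=-3: not even, res = 84-(-3) = 87; c2=7
v=-1: not even, res = 87-(-1) = 88; c2=6
v=7: not even, res = 88-7 = 81; c2=13
v=11: not even, res = 81-11 = 70; c2=24
res*c2 = 70*24 = 1680

1680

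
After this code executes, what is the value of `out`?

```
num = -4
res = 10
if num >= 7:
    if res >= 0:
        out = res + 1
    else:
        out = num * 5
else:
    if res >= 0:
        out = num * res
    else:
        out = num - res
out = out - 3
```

-43

num=-4, res=10
num >= 7 is False; res >= 0 is True
→ out = num * res = -40
out = (-40)-3 = -43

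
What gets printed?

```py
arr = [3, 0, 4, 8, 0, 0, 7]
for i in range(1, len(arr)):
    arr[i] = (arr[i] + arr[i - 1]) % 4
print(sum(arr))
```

20

i=1: arr[1] = (0+3)%4 = 3 → [3, 3, 4, 8, 0, 0, 7]
i=2: arr[2] = (4+3)%4 = 3 → [3, 3, 3, 8, 0, 0, 7]
i=3: arr[3] = (8+3)%4 = 3 → [3, 3, 3, 3, 0, 0, 7]
i=4: arr[4] = (0+3)%4 = 3 → [3, 3, 3, 3, 3, 0, 7]
i=5: arr[5] = (0+3)%4 = 3 → [3, 3, 3, 3, 3, 3, 7]
i=6: arr[6] = (7+3)%4 = 2 → [3, 3, 3, 3, 3, 3, 2]
sum = 20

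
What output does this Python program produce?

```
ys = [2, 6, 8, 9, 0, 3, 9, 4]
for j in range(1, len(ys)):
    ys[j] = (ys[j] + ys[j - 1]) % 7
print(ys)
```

j=1: ys[1] = (6+2)%7 = 1 → [2, 1, 8, 9, 0, 3, 9, 4]
j=2: ys[2] = (8+1)%7 = 2 → [2, 1, 2, 9, 0, 3, 9, 4]
j=3: ys[3] = (9+2)%7 = 4 → [2, 1, 2, 4, 0, 3, 9, 4]
j=4: ys[4] = (0+4)%7 = 4 → [2, 1, 2, 4, 4, 3, 9, 4]
j=5: ys[5] = (3+4)%7 = 0 → [2, 1, 2, 4, 4, 0, 9, 4]
j=6: ys[6] = (9+0)%7 = 2 → [2, 1, 2, 4, 4, 0, 2, 4]
j=7: ys[7] = (4+2)%7 = 6 → [2, 1, 2, 4, 4, 0, 2, 6]

[2, 1, 2, 4, 4, 0, 2, 6]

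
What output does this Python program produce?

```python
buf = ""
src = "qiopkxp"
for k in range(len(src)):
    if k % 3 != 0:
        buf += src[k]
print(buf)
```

k=0: skip
k=1: add 'i' → 'i'
k=2: add 'o' → 'io'
k=3: skip
k=4: add 'k' → 'iok'
k=5: add 'x' → 'iokx'
k=6: skip

iokx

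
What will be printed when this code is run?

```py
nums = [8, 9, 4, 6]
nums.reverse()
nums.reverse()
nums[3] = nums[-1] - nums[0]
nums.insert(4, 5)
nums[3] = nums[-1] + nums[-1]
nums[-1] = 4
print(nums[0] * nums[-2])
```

80

reverse → [6, 4, 9, 8]
reverse → [8, 9, 4, 6]
nums[3] = nums[-1]-nums[0] = 6-8 = -2 → [8, 9, 4, -2]
insert 5 at 4 → [8, 9, 4, -2, 5]
nums[3] = nums[-1]+nums[-1] = 5+5 = 10 → [8, 9, 4, 10, 5]
nums[-1] = 4 → [8, 9, 4, 10, 4]
nums[0]*nums[-2] = 8*10 = 80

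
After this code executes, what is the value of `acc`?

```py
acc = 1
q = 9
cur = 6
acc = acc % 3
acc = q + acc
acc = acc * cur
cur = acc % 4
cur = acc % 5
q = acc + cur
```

acc = 1%3 = 1
acc = 9+1 = 10
acc = 10*6 = 60
cur = 60%4 = 0
cur = 60%5 = 0
q = 60+0 = 60

60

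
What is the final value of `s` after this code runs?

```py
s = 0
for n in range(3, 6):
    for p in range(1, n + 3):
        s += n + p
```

138

n=3,p=1: s = 0+4 = 4
n=3,p=2: s = 4+5 = 9
n=3,p=3: s = 9+6 = 15
n=3,p=4: s = 15+7 = 22
n=3,p=5: s = 22+8 = 30
n=4,p=1: s = 30+5 = 35
n=4,p=2: s = 35+6 = 41
n=4,p=3: s = 41+7 = 48
n=4,p=4: s = 48+8 = 56
n=4,p=5: s = 56+9 = 65
n=4,p=6: s = 65+10 = 75
n=5,p=1: s = 75+6 = 81
n=5,p=2: s = 81+7 = 88
n=5,p=3: s = 88+8 = 96
n=5,p=4: s = 96+9 = 105
n=5,p=5: s = 105+10 = 115
n=5,p=6: s = 115+11 = 126
n=5,p=7: s = 126+12 = 138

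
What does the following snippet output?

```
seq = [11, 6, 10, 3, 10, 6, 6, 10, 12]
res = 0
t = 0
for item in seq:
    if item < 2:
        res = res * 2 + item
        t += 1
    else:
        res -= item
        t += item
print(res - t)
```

item=11: not <2, res = 0-11 = -11; t=11
item=6: not <2, res = (-11)-6 = -17; t=17
item=10: not <2, res = (-17)-10 = -27; t=27
item=3: not <2, res = (-27)-3 = -30; t=30
item=10: not <2, res = (-30)-10 = -40; t=40
item=6: not <2, res = (-40)-6 = -46; t=46
item=6: not <2, res = (-46)-6 = -52; t=52
item=10: not <2, res = (-52)-10 = -62; t=62
item=12: not <2, res = (-62)-12 = -74; t=74
res-t = (-74)-74 = -148

-148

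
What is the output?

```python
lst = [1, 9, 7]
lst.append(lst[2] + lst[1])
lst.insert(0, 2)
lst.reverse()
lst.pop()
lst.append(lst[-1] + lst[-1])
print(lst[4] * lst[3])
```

append lst[2]+lst[1] = 7+9 = 16 → [1, 9, 7, 16]
insert 2 at 0 → [2, 1, 9, 7, 16]
reverse → [16, 7, 9, 1, 2]
pop() removes 2 → [16, 7, 9, 1]
append lst[-1]+lst[-1] = 1+1 = 2 → [16, 7, 9, 1, 2]
lst[4]*lst[3] = 2*1 = 2

2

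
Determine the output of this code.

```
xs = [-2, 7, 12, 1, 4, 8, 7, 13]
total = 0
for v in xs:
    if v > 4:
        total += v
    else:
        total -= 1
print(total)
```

44

v=-2: not >4, total = 0-1 = -1
v=7: >4, total = (-1)+7 = 6
v=12: >4, total = 6+12 = 18
v=1: not >4, total = 18-1 = 17
v=4: not >4, total = 17-1 = 16
v=8: >4, total = 16+8 = 24
v=7: >4, total = 24+7 = 31
v=13: >4, total = 31+13 = 44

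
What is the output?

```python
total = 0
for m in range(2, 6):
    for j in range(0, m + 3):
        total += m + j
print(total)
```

m=2,j=0: total = 0+2 = 2
m=2,j=1: total = 2+3 = 5
m=2,j=2: total = 5+4 = 9
m=2,j=3: total = 9+5 = 14
m=2,j=4: total = 14+6 = 20
m=3,j=0: total = 20+3 = 23
m=3,j=1: total = 23+4 = 27
m=3,j=2: total = 27+5 = 32
m=3,j=3: total = 32+6 = 38
m=3,j=4: total = 38+7 = 45
m=3,j=5: total = 45+8 = 53
m=4,j=0: total = 53+4 = 57
m=4,j=1: total = 57+5 = 62
m=4,j=2: total = 62+6 = 68
m=4,j=3: total = 68+7 = 75
m=4,j=4: total = 75+8 = 83
m=4,j=5: total = 83+9 = 92
m=4,j=6: total = 92+10 = 102
m=5,j=0: total = 102+5 = 107
m=5,j=1: total = 107+6 = 113
m=5,j=2: total = 113+7 = 120
m=5,j=3: total = 120+8 = 128
m=5,j=4: total = 128+9 = 137
m=5,j=5: total = 137+10 = 147
m=5,j=6: total = 147+11 = 158
m=5,j=7: total = 158+12 = 170

170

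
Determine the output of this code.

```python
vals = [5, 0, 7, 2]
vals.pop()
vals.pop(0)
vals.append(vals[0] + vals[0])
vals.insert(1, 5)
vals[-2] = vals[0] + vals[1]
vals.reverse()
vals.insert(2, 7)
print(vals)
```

pop() removes 2 → [5, 0, 7]
pop(0) removes 5 → [0, 7]
append vals[0]+vals[0] = 0+0 = 0 → [0, 7, 0]
insert 5 at 1 → [0, 5, 7, 0]
vals[-2] = vals[0]+vals[1] = 0+5 = 5 → [0, 5, 5, 0]
reverse → [0, 5, 5, 0]
insert 7 at 2 → [0, 5, 7, 5, 0]

[0, 5, 7, 5, 0]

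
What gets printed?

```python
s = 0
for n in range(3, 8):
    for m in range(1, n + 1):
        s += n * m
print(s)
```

n=3,m=1: s = 0+3 = 3
n=3,m=2: s = 3+6 = 9
n=3,m=3: s = 9+9 = 18
n=4,m=1: s = 18+4 = 22
n=4,m=2: s = 22+8 = 30
n=4,m=3: s = 30+12 = 42
n=4,m=4: s = 42+16 = 58
n=5,m=1: s = 58+5 = 63
n=5,m=2: s = 63+10 = 73
n=5,m=3: s = 73+15 = 88
n=5,m=4: s = 88+20 = 108
n=5,m=5: s = 108+25 = 133
n=6,m=1: s = 133+6 = 139
n=6,m=2: s = 139+12 = 151
n=6,m=3: s = 151+18 = 169
n=6,m=4: s = 169+24 = 193
n=6,m=5: s = 193+30 = 223
n=6,m=6: s = 223+36 = 259
n=7,m=1: s = 259+7 = 266
n=7,m=2: s = 266+14 = 280
n=7,m=3: s = 280+21 = 301
n=7,m=4: s = 301+28 = 329
n=7,m=5: s = 329+35 = 364
n=7,m=6: s = 364+42 = 406
n=7,m=7: s = 406+49 = 455

455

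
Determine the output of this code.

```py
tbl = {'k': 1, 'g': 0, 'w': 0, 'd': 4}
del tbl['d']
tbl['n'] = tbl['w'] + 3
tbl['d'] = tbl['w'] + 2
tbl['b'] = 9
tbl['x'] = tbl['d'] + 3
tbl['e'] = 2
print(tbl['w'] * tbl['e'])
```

del 'd' → {'k': 1, 'g': 0, 'w': 0}
tbl['n'] = tbl['w']+3 = 3 → {'k': 1, 'g': 0, 'w': 0, 'n': 3}
tbl['d'] = tbl['w']+2 = 2 → {'k': 1, 'g': 0, 'w': 0, 'n': 3, 'd': 2}
tbl['b'] = 9 → {'k': 1, 'g': 0, 'w': 0, 'n': 3, 'd': 2, 'b': 9}
tbl['x'] = tbl['d']+3 = 5 → {'k': 1, 'g': 0, 'w': 0, 'n': 3, 'd': 2, 'b': 9, 'x': 5}
tbl['e'] = 2 → {'k': 1, 'g': 0, 'w': 0, 'n': 3, 'd': 2, 'b': 9, 'x': 5, 'e': 2}
tbl['w']*tbl['e'] = 0*2 = 0

0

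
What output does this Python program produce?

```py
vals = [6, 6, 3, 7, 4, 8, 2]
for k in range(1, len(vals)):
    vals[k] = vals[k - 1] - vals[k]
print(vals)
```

k=1: vals[1] = 6-6 = 0 → [6, 0, 3, 7, 4, 8, 2]
k=2: vals[2] = 0-3 = -3 → [6, 0, -3, 7, 4, 8, 2]
k=3: vals[3] = (-3)-7 = -10 → [6, 0, -3, -10, 4, 8, 2]
k=4: vals[4] = (-10)-4 = -14 → [6, 0, -3, -10, -14, 8, 2]
k=5: vals[5] = (-14)-8 = -22 → [6, 0, -3, -10, -14, -22, 2]
k=6: vals[6] = (-22)-2 = -24 → [6, 0, -3, -10, -14, -22, -24]

[6, 0, -3, -10, -14, -22, -24]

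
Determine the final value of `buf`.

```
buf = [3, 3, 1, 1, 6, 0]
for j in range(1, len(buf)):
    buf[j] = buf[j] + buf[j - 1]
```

j=1: buf[1] = 3+3 = 6 → [3, 6, 1, 1, 6, 0]
j=2: buf[2] = 1+6 = 7 → [3, 6, 7, 1, 6, 0]
j=3: buf[3] = 1+7 = 8 → [3, 6, 7, 8, 6, 0]
j=4: buf[4] = 6+8 = 14 → [3, 6, 7, 8, 14, 0]
j=5: buf[5] = 0+14 = 14 → [3, 6, 7, 8, 14, 14]

[3, 6, 7, 8, 14, 14]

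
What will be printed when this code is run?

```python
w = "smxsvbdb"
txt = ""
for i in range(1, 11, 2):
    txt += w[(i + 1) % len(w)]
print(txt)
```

i=1: add w[2]='x' → 'x'
i=3: add w[4]='v' → 'xv'
i=5: add w[6]='d' → 'xvd'
i=7: add w[0]='s' → 'xvds'
i=9: add w[2]='x' → 'xvdsx'

xvdsx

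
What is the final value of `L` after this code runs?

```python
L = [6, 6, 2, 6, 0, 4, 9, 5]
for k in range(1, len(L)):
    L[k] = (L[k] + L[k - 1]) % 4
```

[6, 0, 2, 0, 0, 0, 1, 2]

k=1: L[1] = (6+6)%4 = 0 → [6, 0, 2, 6, 0, 4, 9, 5]
k=2: L[2] = (2+0)%4 = 2 → [6, 0, 2, 6, 0, 4, 9, 5]
k=3: L[3] = (6+2)%4 = 0 → [6, 0, 2, 0, 0, 4, 9, 5]
k=4: L[4] = (0+0)%4 = 0 → [6, 0, 2, 0, 0, 4, 9, 5]
k=5: L[5] = (4+0)%4 = 0 → [6, 0, 2, 0, 0, 0, 9, 5]
k=6: L[6] = (9+0)%4 = 1 → [6, 0, 2, 0, 0, 0, 1, 5]
k=7: L[7] = (5+1)%4 = 2 → [6, 0, 2, 0, 0, 0, 1, 2]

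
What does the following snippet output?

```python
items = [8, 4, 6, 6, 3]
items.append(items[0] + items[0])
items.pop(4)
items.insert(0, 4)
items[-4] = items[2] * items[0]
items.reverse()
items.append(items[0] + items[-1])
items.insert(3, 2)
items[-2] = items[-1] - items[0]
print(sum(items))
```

78

append items[0]+items[0] = 8+8 = 16 → [8, 4, 6, 6, 3, 16]
pop(4) removes 3 → [8, 4, 6, 6, 16]
insert 4 at 0 → [4, 8, 4, 6, 6, 16]
items[-4] = items[2]*items[0] = 4*4 = 16 → [4, 8, 16, 6, 6, 16]
reverse → [16, 6, 6, 16, 8, 4]
append items[0]+items[-1] = 16+4 = 20 → [16, 6, 6, 16, 8, 4, 20]
insert 2 at 3 → [16, 6, 6, 2, 16, 8, 4, 20]
items[-2] = items[-1]-items[0] = 20-16 = 4 → [16, 6, 6, 2, 16, 8, 4, 20]
sum = 78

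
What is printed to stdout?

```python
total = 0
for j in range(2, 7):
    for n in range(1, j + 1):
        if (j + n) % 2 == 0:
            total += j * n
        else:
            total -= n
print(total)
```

j=2,n=1: odd sum, total = 0-1 = -1
j=2,n=2: even sum, total = (-1)+4 = 3
j=3,n=1: even sum, total = 3+3 = 6
j=3,n=2: odd sum, total = 6-2 = 4
j=3,n=3: even sum, total = 4+9 = 13
j=4,n=1: odd sum, total = 13-1 = 12
j=4,n=2: even sum, total = 12+8 = 20
j=4,n=3: odd sum, total = 20-3 = 17
j=4,n=4: even sum, total = 17+16 = 33
j=5,n=1: even sum, total = 33+5 = 38
j=5,n=2: odd sum, total = 38-2 = 36
j=5,n=3: even sum, total = 36+15 = 51
j=5,n=4: odd sum, total = 51-4 = 47
j=5,n=5: even sum, total = 47+25 = 72
j=6,n=1: odd sum, total = 72-1 = 71
j=6,n=2: even sum, total = 71+12 = 83
j=6,n=3: odd sum, total = 83-3 = 80
j=6,n=4: even sum, total = 80+24 = 104
j=6,n=5: odd sum, total = 104-5 = 99
j=6,n=6: even sum, total = 99+36 = 135

135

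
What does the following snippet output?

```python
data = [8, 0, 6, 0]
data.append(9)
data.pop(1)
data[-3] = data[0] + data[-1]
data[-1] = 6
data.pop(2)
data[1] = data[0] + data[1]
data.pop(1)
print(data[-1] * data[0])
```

append 9 → [8, 0, 6, 0, 9]
pop(1) removes 0 → [8, 6, 0, 9]
data[-3] = data[0]+data[-1] = 8+9 = 17 → [8, 17, 0, 9]
data[-1] = 6 → [8, 17, 0, 6]
pop(2) removes 0 → [8, 17, 6]
data[1] = data[0]+data[1] = 8+17 = 25 → [8, 25, 6]
pop(1) removes 25 → [8, 6]
data[-1]*data[0] = 6*8 = 48

48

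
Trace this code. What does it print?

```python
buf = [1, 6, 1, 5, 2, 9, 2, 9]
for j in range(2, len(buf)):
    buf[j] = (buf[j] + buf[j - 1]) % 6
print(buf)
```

[1, 6, 1, 0, 2, 5, 1, 4]

j=2: buf[2] = (1+6)%6 = 1 → [1, 6, 1, 5, 2, 9, 2, 9]
j=3: buf[3] = (5+1)%6 = 0 → [1, 6, 1, 0, 2, 9, 2, 9]
j=4: buf[4] = (2+0)%6 = 2 → [1, 6, 1, 0, 2, 9, 2, 9]
j=5: buf[5] = (9+2)%6 = 5 → [1, 6, 1, 0, 2, 5, 2, 9]
j=6: buf[6] = (2+5)%6 = 1 → [1, 6, 1, 0, 2, 5, 1, 9]
j=7: buf[7] = (9+1)%6 = 4 → [1, 6, 1, 0, 2, 5, 1, 4]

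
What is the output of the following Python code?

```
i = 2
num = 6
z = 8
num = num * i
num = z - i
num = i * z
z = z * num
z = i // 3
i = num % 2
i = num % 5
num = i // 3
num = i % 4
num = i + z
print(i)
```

1

num = 6*2 = 12
num = 8-2 = 6
num = 2*8 = 16
z = 8*16 = 128
z = 2//3 = 0
i = 16%2 = 0
i = 16%5 = 1
num = 1//3 = 0
num = 1%4 = 1
num = 1+0 = 1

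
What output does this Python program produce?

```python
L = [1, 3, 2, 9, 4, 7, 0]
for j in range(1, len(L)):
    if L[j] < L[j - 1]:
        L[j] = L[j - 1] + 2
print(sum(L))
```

j=1: 3>=1, unchanged → [1, 3, 2, 9, 4, 7, 0]
j=2: 2<3, L[2] = 3+2 = 5 → [1, 3, 5, 9, 4, 7, 0]
j=3: 9>=5, unchanged → [1, 3, 5, 9, 4, 7, 0]
j=4: 4<9, L[4] = 9+2 = 11 → [1, 3, 5, 9, 11, 7, 0]
j=5: 7<11, L[5] = 11+2 = 13 → [1, 3, 5, 9, 11, 13, 0]
j=6: 0<13, L[6] = 13+2 = 15 → [1, 3, 5, 9, 11, 13, 15]
sum = 57

57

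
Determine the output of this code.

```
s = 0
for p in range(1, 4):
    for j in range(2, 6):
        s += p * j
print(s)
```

84

p=1,j=2: s = 0+2 = 2
p=1,j=3: s = 2+3 = 5
p=1,j=4: s = 5+4 = 9
p=1,j=5: s = 9+5 = 14
p=2,j=2: s = 14+4 = 18
p=2,j=3: s = 18+6 = 24
p=2,j=4: s = 24+8 = 32
p=2,j=5: s = 32+10 = 42
p=3,j=2: s = 42+6 = 48
p=3,j=3: s = 48+9 = 57
p=3,j=4: s = 57+12 = 69
p=3,j=5: s = 69+15 = 84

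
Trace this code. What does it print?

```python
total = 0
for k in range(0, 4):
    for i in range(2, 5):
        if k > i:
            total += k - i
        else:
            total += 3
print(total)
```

34

k=0,i=2: not 0>2, total = 0+3 = 3
k=0,i=3: not 0>3, total = 3+3 = 6
k=0,i=4: not 0>4, total = 6+3 = 9
k=1,i=2: not 1>2, total = 9+3 = 12
k=1,i=3: not 1>3, total = 12+3 = 15
k=1,i=4: not 1>4, total = 15+3 = 18
k=2,i=2: not 2>2, total = 18+3 = 21
k=2,i=3: not 2>3, total = 21+3 = 24
k=2,i=4: not 2>4, total = 24+3 = 27
k=3,i=2: 3>2, total = 27+1 = 28
k=3,i=3: not 3>3, total = 28+3 = 31
k=3,i=4: not 3>4, total = 31+3 = 34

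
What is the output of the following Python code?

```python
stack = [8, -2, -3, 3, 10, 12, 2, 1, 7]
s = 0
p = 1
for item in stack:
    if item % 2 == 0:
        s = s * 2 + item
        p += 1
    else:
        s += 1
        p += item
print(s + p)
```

210

item=8: even, s = 0*2+8 = 8; p=2
item=-2: even, s = 8*2+(-2) = 14; p=3
item=-3: not even, s = 14+1 = 15; p=0
item=3: not even, s = 15+1 = 16; p=3
item=10: even, s = 16*2+10 = 42; p=4
item=12: even, s = 42*2+12 = 96; p=5
item=2: even, s = 96*2+2 = 194; p=6
item=1: not even, s = 194+1 = 195; p=7
item=7: not even, s = 195+1 = 196; p=14
s+p = 196+14 = 210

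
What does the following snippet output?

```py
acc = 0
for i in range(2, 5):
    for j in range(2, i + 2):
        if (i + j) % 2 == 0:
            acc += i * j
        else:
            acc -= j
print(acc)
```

i=2,j=2: even sum, acc = 0+4 = 4
i=2,j=3: odd sum, acc = 4-3 = 1
i=3,j=2: odd sum, acc = 1-2 = -1
i=3,j=3: even sum, acc = (-1)+9 = 8
i=3,j=4: odd sum, acc = 8-4 = 4
i=4,j=2: even sum, acc = 4+8 = 12
i=4,j=3: odd sum, acc = 12-3 = 9
i=4,j=4: even sum, acc = 9+16 = 25
i=4,j=5: odd sum, acc = 25-5 = 20

20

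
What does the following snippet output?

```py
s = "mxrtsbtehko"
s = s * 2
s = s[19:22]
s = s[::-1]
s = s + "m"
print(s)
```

okhm

repeat ×2 → 'mxrtsbtehkomxrtsbtehko'
slice [19:22] → 'hko'
reverse → 'okh'
+ 'm' → 'okhm'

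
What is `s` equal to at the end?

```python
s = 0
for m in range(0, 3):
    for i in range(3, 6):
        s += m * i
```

36

m=0,i=3: s = 0+0 = 0
m=0,i=4: s = 0+0 = 0
m=0,i=5: s = 0+0 = 0
m=1,i=3: s = 0+3 = 3
m=1,i=4: s = 3+4 = 7
m=1,i=5: s = 7+5 = 12
m=2,i=3: s = 12+6 = 18
m=2,i=4: s = 18+8 = 26
m=2,i=5: s = 26+10 = 36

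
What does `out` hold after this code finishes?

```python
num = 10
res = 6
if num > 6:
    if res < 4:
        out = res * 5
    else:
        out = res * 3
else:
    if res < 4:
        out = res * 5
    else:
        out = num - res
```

18

num=10, res=6
num > 6 is True; res < 4 is False
→ out = res * 3 = 18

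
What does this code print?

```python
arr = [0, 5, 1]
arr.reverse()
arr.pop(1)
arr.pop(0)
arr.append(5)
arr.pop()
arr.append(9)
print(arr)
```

reverse → [1, 5, 0]
pop(1) removes 5 → [1, 0]
pop(0) removes 1 → [0]
append 5 → [0, 5]
pop() removes 5 → [0]
append 9 → [0, 9]

[0, 9]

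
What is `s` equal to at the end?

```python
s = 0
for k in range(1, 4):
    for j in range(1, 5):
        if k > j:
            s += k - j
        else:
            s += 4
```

k=1,j=1: not 1>1, s = 0+4 = 4
k=1,j=2: not 1>2, s = 4+4 = 8
k=1,j=3: not 1>3, s = 8+4 = 12
k=1,j=4: not 1>4, s = 12+4 = 16
k=2,j=1: 2>1, s = 16+1 = 17
k=2,j=2: not 2>2, s = 17+4 = 21
k=2,j=3: not 2>3, s = 21+4 = 25
k=2,j=4: not 2>4, s = 25+4 = 29
k=3,j=1: 3>1, s = 29+2 = 31
k=3,j=2: 3>2, s = 31+1 = 32
k=3,j=3: not 3>3, s = 32+4 = 36
k=3,j=4: not 3>4, s = 36+4 = 40

40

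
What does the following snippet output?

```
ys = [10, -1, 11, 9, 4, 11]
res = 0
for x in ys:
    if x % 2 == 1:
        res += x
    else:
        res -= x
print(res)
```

16

x=10: not odd, res = 0-10 = -10
x=-1: odd, res = (-10)+(-1) = -11
x=11: odd, res = (-11)+11 = 0
x=9: odd, res = 0+9 = 9
x=4: not odd, res = 9-4 = 5
x=11: odd, res = 5+11 = 16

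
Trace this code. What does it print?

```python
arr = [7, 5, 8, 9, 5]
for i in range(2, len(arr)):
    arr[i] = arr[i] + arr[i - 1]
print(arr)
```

i=2: arr[2] = 8+5 = 13 → [7, 5, 13, 9, 5]
i=3: arr[3] = 9+13 = 22 → [7, 5, 13, 22, 5]
i=4: arr[4] = 5+22 = 27 → [7, 5, 13, 22, 27]

[7, 5, 13, 22, 27]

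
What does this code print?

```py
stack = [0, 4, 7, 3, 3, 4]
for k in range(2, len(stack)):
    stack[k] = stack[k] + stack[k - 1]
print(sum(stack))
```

67

k=2: stack[2] = 7+4 = 11 → [0, 4, 11, 3, 3, 4]
k=3: stack[3] = 3+11 = 14 → [0, 4, 11, 14, 3, 4]
k=4: stack[4] = 3+14 = 17 → [0, 4, 11, 14, 17, 4]
k=5: stack[5] = 4+17 = 21 → [0, 4, 11, 14, 17, 21]
sum = 67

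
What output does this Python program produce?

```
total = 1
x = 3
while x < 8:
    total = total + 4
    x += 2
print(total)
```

x=3: total = 1+4 = 5
x=5: total = 5+4 = 9
x=7: total = 9+4 = 13

13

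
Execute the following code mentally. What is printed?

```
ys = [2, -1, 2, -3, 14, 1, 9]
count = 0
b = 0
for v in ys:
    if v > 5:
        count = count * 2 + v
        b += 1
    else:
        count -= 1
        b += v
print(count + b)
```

v=2: not >5, count = 0-1 = -1; b=2
v=-1: not >5, count = (-1)-1 = -2; b=1
v=2: not >5, count = (-2)-1 = -3; b=3
v=-3: not >5, count = (-3)-1 = -4; b=0
v=14: >5, count = (-4)*2+14 = 6; b=1
v=1: not >5, count = 6-1 = 5; b=2
v=9: >5, count = 5*2+9 = 19; b=3
count+b = 19+3 = 22

22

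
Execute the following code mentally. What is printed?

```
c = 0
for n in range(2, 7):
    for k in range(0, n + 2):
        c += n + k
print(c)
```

n=2,k=0: c = 0+2 = 2
n=2,k=1: c = 2+3 = 5
n=2,k=2: c = 5+4 = 9
n=2,k=3: c = 9+5 = 14
n=3,k=0: c = 14+3 = 17
n=3,k=1: c = 17+4 = 21
n=3,k=2: c = 21+5 = 26
n=3,k=3: c = 26+6 = 32
n=3,k=4: c = 32+7 = 39
n=4,k=0: c = 39+4 = 43
n=4,k=1: c = 43+5 = 48
n=4,k=2: c = 48+6 = 54
n=4,k=3: c = 54+7 = 61
n=4,k=4: c = 61+8 = 69
n=4,k=5: c = 69+9 = 78
n=5,k=0: c = 78+5 = 83
n=5,k=1: c = 83+6 = 89
n=5,k=2: c = 89+7 = 96
n=5,k=3: c = 96+8 = 104
n=5,k=4: c = 104+9 = 113
n=5,k=5: c = 113+10 = 123
n=5,k=6: c = 123+11 = 134
n=6,k=0: c = 134+6 = 140
n=6,k=1: c = 140+7 = 147
n=6,k=2: c = 147+8 = 155
n=6,k=3: c = 155+9 = 164
n=6,k=4: c = 164+10 = 174
n=6,k=5: c = 174+11 = 185
n=6,k=6: c = 185+12 = 197
n=6,k=7: c = 197+13 = 210

210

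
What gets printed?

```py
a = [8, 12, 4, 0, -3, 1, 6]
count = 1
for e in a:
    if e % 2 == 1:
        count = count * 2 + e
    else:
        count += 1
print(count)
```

e=8: not odd, count = 1+1 = 2
e=12: not odd, count = 2+1 = 3
e=4: not odd, count = 3+1 = 4
e=0: not odd, count = 4+1 = 5
e=-3: odd, count = 5*2+(-3) = 7
e=1: odd, count = 7*2+1 = 15
e=6: not odd, count = 15+1 = 16

16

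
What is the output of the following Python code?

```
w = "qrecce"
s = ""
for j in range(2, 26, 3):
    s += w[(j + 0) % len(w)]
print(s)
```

eeeeeeee

j=2: add w[2]='e' → 'e'
j=5: add w[5]='e' → 'ee'
j=8: add w[2]='e' → 'eee'
j=11: add w[5]='e' → 'eeee'
j=14: add w[2]='e' → 'eeeee'
j=17: add w[5]='e' → 'eeeeee'
j=20: add w[2]='e' → 'eeeeeee'
j=23: add w[5]='e' → 'eeeeeeee'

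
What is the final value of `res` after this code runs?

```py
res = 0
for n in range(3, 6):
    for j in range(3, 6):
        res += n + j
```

n=3,j=3: res = 0+6 = 6
n=3,j=4: res = 6+7 = 13
n=3,j=5: res = 13+8 = 21
n=4,j=3: res = 21+7 = 28
n=4,j=4: res = 28+8 = 36
n=4,j=5: res = 36+9 = 45
n=5,j=3: res = 45+8 = 53
n=5,j=4: res = 53+9 = 62
n=5,j=5: res = 62+10 = 72

72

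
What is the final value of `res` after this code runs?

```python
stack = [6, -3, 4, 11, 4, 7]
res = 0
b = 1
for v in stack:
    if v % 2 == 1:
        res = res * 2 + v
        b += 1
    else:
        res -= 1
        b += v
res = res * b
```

v=6: not odd, res = 0-1 = -1; b=7
v=-3: odd, res = (-1)*2+(-3) = -5; b=8
v=4: not odd, res = (-5)-1 = -6; b=12
v=11: odd, res = (-6)*2+11 = -1; b=13
v=4: not odd, res = (-1)-1 = -2; b=17
v=7: odd, res = (-2)*2+7 = 3; b=18
res*b = 3*18 = 54

54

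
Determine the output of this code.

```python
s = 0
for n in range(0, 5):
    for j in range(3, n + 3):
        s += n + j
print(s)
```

n=1,j=3: s = 0+4 = 4
n=2,j=3: s = 4+5 = 9
n=2,j=4: s = 9+6 = 15
n=3,j=3: s = 15+6 = 21
n=3,j=4: s = 21+7 = 28
n=3,j=5: s = 28+8 = 36
n=4,j=3: s = 36+7 = 43
n=4,j=4: s = 43+8 = 51
n=4,j=5: s = 51+9 = 60
n=4,j=6: s = 60+10 = 70

70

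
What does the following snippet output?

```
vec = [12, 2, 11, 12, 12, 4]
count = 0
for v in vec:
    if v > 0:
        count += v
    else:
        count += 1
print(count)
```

53

v=12: >0, count = 0+12 = 12
v=2: >0, count = 12+2 = 14
v=11: >0, count = 14+11 = 25
v=12: >0, count = 25+12 = 37
v=12: >0, count = 37+12 = 49
v=4: >0, count = 49+4 = 53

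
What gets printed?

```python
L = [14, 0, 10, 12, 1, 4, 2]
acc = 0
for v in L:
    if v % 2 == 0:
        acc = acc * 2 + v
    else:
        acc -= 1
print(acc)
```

v=14: even, acc = 0*2+14 = 14
v=0: even, acc = 14*2+0 = 28
v=10: even, acc = 28*2+10 = 66
v=12: even, acc = 66*2+12 = 144
v=1: not even, acc = 144-1 = 143
v=4: even, acc = 143*2+4 = 290
v=2: even, acc = 290*2+2 = 582

582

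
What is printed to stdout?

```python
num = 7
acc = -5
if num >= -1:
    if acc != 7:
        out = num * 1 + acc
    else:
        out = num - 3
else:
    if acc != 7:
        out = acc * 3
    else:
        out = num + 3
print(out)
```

num=7, acc=-5
num >= -1 is True; acc != 7 is True
→ out = num * 1 + acc = 2

2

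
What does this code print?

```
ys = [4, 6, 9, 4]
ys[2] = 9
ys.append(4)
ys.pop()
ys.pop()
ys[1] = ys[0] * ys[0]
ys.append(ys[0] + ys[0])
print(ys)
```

[4, 16, 9, 8]

ys[2] = 9 → [4, 6, 9, 4]
append 4 → [4, 6, 9, 4, 4]
pop() removes 4 → [4, 6, 9, 4]
pop() removes 4 → [4, 6, 9]
ys[1] = ys[0]*ys[0] = 4*4 = 16 → [4, 16, 9]
append ys[0]+ys[0] = 4+4 = 8 → [4, 16, 9, 8]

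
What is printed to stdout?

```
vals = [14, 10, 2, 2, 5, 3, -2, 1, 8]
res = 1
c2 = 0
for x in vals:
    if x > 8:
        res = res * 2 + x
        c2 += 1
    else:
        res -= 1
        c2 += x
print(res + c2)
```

x=14: >8, res = 1*2+14 = 16; c2=1
x=10: >8, res = 16*2+10 = 42; c2=2
x=2: not >8, res = 42-1 = 41; c2=4
x=2: not >8, res = 41-1 = 40; c2=6
x=5: not >8, res = 40-1 = 39; c2=11
x=3: not >8, res = 39-1 = 38; c2=14
x=-2: not >8, res = 38-1 = 37; c2=12
x=1: not >8, res = 37-1 = 36; c2=13
x=8: not >8, res = 36-1 = 35; c2=21
res+c2 = 35+21 = 56

56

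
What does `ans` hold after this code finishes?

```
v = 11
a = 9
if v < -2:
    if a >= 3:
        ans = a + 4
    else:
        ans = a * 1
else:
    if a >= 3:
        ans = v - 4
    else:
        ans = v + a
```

7

v=11, a=9
v < -2 is False; a >= 3 is True
→ ans = v - 4 = 7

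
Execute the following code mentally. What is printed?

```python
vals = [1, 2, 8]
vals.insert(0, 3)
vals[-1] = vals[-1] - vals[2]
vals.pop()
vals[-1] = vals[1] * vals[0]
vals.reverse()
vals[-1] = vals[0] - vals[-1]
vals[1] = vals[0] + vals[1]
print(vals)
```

[3, 4, 0]

insert 3 at 0 → [3, 1, 2, 8]
vals[-1] = vals[-1]-vals[2] = 8-2 = 6 → [3, 1, 2, 6]
pop() removes 6 → [3, 1, 2]
vals[-1] = vals[1]*vals[0] = 1*3 = 3 → [3, 1, 3]
reverse → [3, 1, 3]
vals[-1] = vals[0]-vals[-1] = 3-3 = 0 → [3, 1, 0]
vals[1] = vals[0]+vals[1] = 3+1 = 4 → [3, 4, 0]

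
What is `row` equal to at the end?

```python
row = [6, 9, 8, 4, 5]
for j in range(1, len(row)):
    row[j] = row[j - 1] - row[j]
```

j=1: row[1] = 6-9 = -3 → [6, -3, 8, 4, 5]
j=2: row[2] = (-3)-8 = -11 → [6, -3, -11, 4, 5]
j=3: row[3] = (-11)-4 = -15 → [6, -3, -11, -15, 5]
j=4: row[4] = (-15)-5 = -20 → [6, -3, -11, -15, -20]

[6, -3, -11, -15, -20]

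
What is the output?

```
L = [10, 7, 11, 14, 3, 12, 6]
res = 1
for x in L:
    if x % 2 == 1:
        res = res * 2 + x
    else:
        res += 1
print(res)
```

x=10: not odd, res = 1+1 = 2
x=7: odd, res = 2*2+7 = 11
x=11: odd, res = 11*2+11 = 33
x=14: not odd, res = 33+1 = 34
x=3: odd, res = 34*2+3 = 71
x=12: not odd, res = 71+1 = 72
x=6: not odd, res = 72+1 = 73

73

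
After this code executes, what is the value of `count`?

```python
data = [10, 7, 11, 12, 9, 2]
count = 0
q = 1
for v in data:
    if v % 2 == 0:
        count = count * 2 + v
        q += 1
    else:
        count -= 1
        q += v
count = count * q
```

v=10: even, count = 0*2+10 = 10; q=2
v=7: not even, count = 10-1 = 9; q=9
v=11: not even, count = 9-1 = 8; q=20
v=12: even, count = 8*2+12 = 28; q=21
v=9: not even, count = 28-1 = 27; q=30
v=2: even, count = 27*2+2 = 56; q=31
count*q = 56*31 = 1736

1736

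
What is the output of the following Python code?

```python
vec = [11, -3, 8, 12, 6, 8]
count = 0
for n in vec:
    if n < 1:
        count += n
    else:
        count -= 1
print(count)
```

-8

n=11: not <1, count = 0-1 = -1
n=-3: <1, count = (-1)+(-3) = -4
n=8: not <1, count = (-4)-1 = -5
n=12: not <1, count = (-5)-1 = -6
n=6: not <1, count = (-6)-1 = -7
n=8: not <1, count = (-7)-1 = -8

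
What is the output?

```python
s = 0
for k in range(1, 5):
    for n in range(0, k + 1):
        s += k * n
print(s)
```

65

k=1,n=0: s = 0+0 = 0
k=1,n=1: s = 0+1 = 1
k=2,n=0: s = 1+0 = 1
k=2,n=1: s = 1+2 = 3
k=2,n=2: s = 3+4 = 7
k=3,n=0: s = 7+0 = 7
k=3,n=1: s = 7+3 = 10
k=3,n=2: s = 10+6 = 16
k=3,n=3: s = 16+9 = 25
k=4,n=0: s = 25+0 = 25
k=4,n=1: s = 25+4 = 29
k=4,n=2: s = 29+8 = 37
k=4,n=3: s = 37+12 = 49
k=4,n=4: s = 49+16 = 65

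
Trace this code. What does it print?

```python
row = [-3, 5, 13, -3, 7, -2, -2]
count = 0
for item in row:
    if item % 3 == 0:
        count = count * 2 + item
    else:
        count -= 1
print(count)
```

item=-3: %3==0, count = 0*2+(-3) = -3
item=5: not %3==0, count = (-3)-1 = -4
item=13: not %3==0, count = (-4)-1 = -5
item=-3: %3==0, count = (-5)*2+(-3) = -13
item=7: not %3==0, count = (-13)-1 = -14
item=-2: not %3==0, count = (-14)-1 = -15
item=-2: not %3==0, count = (-15)-1 = -16

-16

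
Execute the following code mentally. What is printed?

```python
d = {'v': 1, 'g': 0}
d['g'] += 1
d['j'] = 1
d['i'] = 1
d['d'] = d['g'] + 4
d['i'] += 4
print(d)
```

{'v': 1, 'g': 1, 'j': 1, 'i': 5, 'd': 5}

d['g'] = 0+1 = 1 → {'v': 1, 'g': 1}
d['j'] = 1 → {'v': 1, 'g': 1, 'j': 1}
d['i'] = 1 → {'v': 1, 'g': 1, 'j': 1, 'i': 1}
d['d'] = d['g']+4 = 5 → {'v': 1, 'g': 1, 'j': 1, 'i': 1, 'd': 5}
d['i'] = 1+4 = 5 → {'v': 1, 'g': 1, 'j': 1, 'i': 5, 'd': 5}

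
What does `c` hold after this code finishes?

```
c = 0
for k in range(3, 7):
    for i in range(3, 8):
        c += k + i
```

190

k=3,i=3: c = 0+6 = 6
k=3,i=4: c = 6+7 = 13
k=3,i=5: c = 13+8 = 21
k=3,i=6: c = 21+9 = 30
k=3,i=7: c = 30+10 = 40
k=4,i=3: c = 40+7 = 47
k=4,i=4: c = 47+8 = 55
k=4,i=5: c = 55+9 = 64
k=4,i=6: c = 64+10 = 74
k=4,i=7: c = 74+11 = 85
k=5,i=3: c = 85+8 = 93
k=5,i=4: c = 93+9 = 102
k=5,i=5: c = 102+10 = 112
k=5,i=6: c = 112+11 = 123
k=5,i=7: c = 123+12 = 135
k=6,i=3: c = 135+9 = 144
k=6,i=4: c = 144+10 = 154
k=6,i=5: c = 154+11 = 165
k=6,i=6: c = 165+12 = 177
k=6,i=7: c = 177+13 = 190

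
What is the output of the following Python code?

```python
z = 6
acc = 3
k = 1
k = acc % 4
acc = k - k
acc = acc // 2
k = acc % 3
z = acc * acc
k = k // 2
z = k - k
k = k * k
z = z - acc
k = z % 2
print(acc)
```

k = 3%4 = 3
acc = 3-3 = 0
acc = 0//2 = 0
k = 0%3 = 0
z = 0*0 = 0
k = 0//2 = 0
z = 0-0 = 0
k = 0*0 = 0
z = 0-0 = 0
k = 0%2 = 0

0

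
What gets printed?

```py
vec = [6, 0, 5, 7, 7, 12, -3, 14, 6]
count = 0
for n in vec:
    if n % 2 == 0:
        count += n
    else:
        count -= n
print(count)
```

22

n=6: even, count = 0+6 = 6
n=0: even, count = 6+0 = 6
n=5: not even, count = 6-5 = 1
n=7: not even, count = 1-7 = -6
n=7: not even, count = (-6)-7 = -13
n=12: even, count = (-13)+12 = -1
n=-3: not even, count = (-1)-(-3) = 2
n=14: even, count = 2+14 = 16
n=6: even, count = 16+6 = 22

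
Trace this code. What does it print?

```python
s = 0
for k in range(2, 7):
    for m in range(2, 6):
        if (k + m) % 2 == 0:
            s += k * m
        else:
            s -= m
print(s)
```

100

k=2,m=2: even sum, s = 0+4 = 4
k=2,m=3: odd sum, s = 4-3 = 1
k=2,m=4: even sum, s = 1+8 = 9
k=2,m=5: odd sum, s = 9-5 = 4
k=3,m=2: odd sum, s = 4-2 = 2
k=3,m=3: even sum, s = 2+9 = 11
k=3,m=4: odd sum, s = 11-4 = 7
k=3,m=5: even sum, s = 7+15 = 22
k=4,m=2: even sum, s = 22+8 = 30
k=4,m=3: odd sum, s = 30-3 = 27
k=4,m=4: even sum, s = 27+16 = 43
k=4,m=5: odd sum, s = 43-5 = 38
k=5,m=2: odd sum, s = 38-2 = 36
k=5,m=3: even sum, s = 36+15 = 51
k=5,m=4: odd sum, s = 51-4 = 47
k=5,m=5: even sum, s = 47+25 = 72
k=6,m=2: even sum, s = 72+12 = 84
k=6,m=3: odd sum, s = 84-3 = 81
k=6,m=4: even sum, s = 81+24 = 105
k=6,m=5: odd sum, s = 105-5 = 100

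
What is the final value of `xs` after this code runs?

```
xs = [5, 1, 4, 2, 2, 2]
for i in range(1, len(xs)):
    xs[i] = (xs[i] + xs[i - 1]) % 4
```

i=1: xs[1] = (1+5)%4 = 2 → [5, 2, 4, 2, 2, 2]
i=2: xs[2] = (4+2)%4 = 2 → [5, 2, 2, 2, 2, 2]
i=3: xs[3] = (2+2)%4 = 0 → [5, 2, 2, 0, 2, 2]
i=4: xs[4] = (2+0)%4 = 2 → [5, 2, 2, 0, 2, 2]
i=5: xs[5] = (2+2)%4 = 0 → [5, 2, 2, 0, 2, 0]

[5, 2, 2, 0, 2, 0]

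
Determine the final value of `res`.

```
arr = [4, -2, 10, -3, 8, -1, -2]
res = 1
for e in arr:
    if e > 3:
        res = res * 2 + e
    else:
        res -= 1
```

e=4: >3, res = 1*2+4 = 6
e=-2: not >3, res = 6-1 = 5
e=10: >3, res = 5*2+10 = 20
e=-3: not >3, res = 20-1 = 19
e=8: >3, res = 19*2+8 = 46
e=-1: not >3, res = 46-1 = 45
e=-2: not >3, res = 45-1 = 44

44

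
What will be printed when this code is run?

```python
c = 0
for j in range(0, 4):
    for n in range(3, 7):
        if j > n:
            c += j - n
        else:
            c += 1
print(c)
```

j=0,n=3: not 0>3, c = 0+1 = 1
j=0,n=4: not 0>4, c = 1+1 = 2
j=0,n=5: not 0>5, c = 2+1 = 3
j=0,n=6: not 0>6, c = 3+1 = 4
j=1,n=3: not 1>3, c = 4+1 = 5
j=1,n=4: not 1>4, c = 5+1 = 6
j=1,n=5: not 1>5, c = 6+1 = 7
j=1,n=6: not 1>6, c = 7+1 = 8
j=2,n=3: not 2>3, c = 8+1 = 9
j=2,n=4: not 2>4, c = 9+1 = 10
j=2,n=5: not 2>5, c = 10+1 = 11
j=2,n=6: not 2>6, c = 11+1 = 12
j=3,n=3: not 3>3, c = 12+1 = 13
j=3,n=4: not 3>4, c = 13+1 = 14
j=3,n=5: not 3>5, c = 14+1 = 15
j=3,n=6: not 3>6, c = 15+1 = 16

16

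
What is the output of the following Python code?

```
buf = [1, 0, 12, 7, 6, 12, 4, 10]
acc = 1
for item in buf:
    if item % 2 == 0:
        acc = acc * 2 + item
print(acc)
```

370

item=1: not even
item=0: even, acc = 1*2+0 = 2
item=12: even, acc = 2*2+12 = 16
item=7: not even
item=6: even, acc = 16*2+6 = 38
item=12: even, acc = 38*2+12 = 88
item=4: even, acc = 88*2+4 = 180
item=10: even, acc = 180*2+10 = 370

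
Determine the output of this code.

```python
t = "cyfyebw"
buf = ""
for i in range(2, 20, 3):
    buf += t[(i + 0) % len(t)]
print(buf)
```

i=2: add t[2]='f' → 'f'
i=5: add t[5]='b' → 'fb'
i=8: add t[1]='y' → 'fby'
i=11: add t[4]='e' → 'fbye'
i=14: add t[0]='c' → 'fbyec'
i=17: add t[3]='y' → 'fbyecy'

fbyecy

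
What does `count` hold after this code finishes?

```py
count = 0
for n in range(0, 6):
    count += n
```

n=0: count = 0+0 = 0
n=1: count = 0+1 = 1
n=2: count = 1+2 = 3
n=3: count = 3+3 = 6
n=4: count = 6+4 = 10
n=5: count = 10+5 = 15

15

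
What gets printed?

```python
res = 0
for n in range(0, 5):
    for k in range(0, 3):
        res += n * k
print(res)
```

30

n=0,k=0: res = 0+0 = 0
n=0,k=1: res = 0+0 = 0
n=0,k=2: res = 0+0 = 0
n=1,k=0: res = 0+0 = 0
n=1,k=1: res = 0+1 = 1
n=1,k=2: res = 1+2 = 3
n=2,k=0: res = 3+0 = 3
n=2,k=1: res = 3+2 = 5
n=2,k=2: res = 5+4 = 9
n=3,k=0: res = 9+0 = 9
n=3,k=1: res = 9+3 = 12
n=3,k=2: res = 12+6 = 18
n=4,k=0: res = 18+0 = 18
n=4,k=1: res = 18+4 = 22
n=4,k=2: res = 22+8 = 30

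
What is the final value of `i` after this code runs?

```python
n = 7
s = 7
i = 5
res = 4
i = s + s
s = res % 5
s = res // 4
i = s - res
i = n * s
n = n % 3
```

7

i = 7+7 = 14
s = 4%5 = 4
s = 4//4 = 1
i = 1-4 = -3
i = 7*1 = 7
n = 7%3 = 1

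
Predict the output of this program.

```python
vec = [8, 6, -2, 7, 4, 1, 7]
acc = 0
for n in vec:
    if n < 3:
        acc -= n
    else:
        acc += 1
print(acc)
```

6

n=8: not <3, acc = 0+1 = 1
n=6: not <3, acc = 1+1 = 2
n=-2: <3, acc = 2-(-2) = 4
n=7: not <3, acc = 4+1 = 5
n=4: not <3, acc = 5+1 = 6
n=1: <3, acc = 6-1 = 5
n=7: not <3, acc = 5+1 = 6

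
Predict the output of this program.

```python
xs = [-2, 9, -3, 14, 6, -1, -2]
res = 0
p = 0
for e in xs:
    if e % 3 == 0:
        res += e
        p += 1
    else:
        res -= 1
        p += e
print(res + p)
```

e=-2: not %3==0, res = 0-1 = -1; p=-2
e=9: %3==0, res = (-1)+9 = 8; p=-1
e=-3: %3==0, res = 8+(-3) = 5; p=0
e=14: not %3==0, res = 5-1 = 4; p=14
e=6: %3==0, res = 4+6 = 10; p=15
e=-1: not %3==0, res = 10-1 = 9; p=14
e=-2: not %3==0, res = 9-1 = 8; p=12
res+p = 8+12 = 20

20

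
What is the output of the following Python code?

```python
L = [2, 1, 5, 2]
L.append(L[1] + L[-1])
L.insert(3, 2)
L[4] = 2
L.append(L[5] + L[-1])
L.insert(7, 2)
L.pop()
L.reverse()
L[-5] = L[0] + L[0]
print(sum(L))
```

31

append L[1]+L[-1] = 1+2 = 3 → [2, 1, 5, 2, 3]
insert 2 at 3 → [2, 1, 5, 2, 2, 3]
L[4] = 2 → [2, 1, 5, 2, 2, 3]
append L[5]+L[-1] = 3+3 = 6 → [2, 1, 5, 2, 2, 3, 6]
insert 2 at 7 → [2, 1, 5, 2, 2, 3, 6, 2]
pop() removes 2 → [2, 1, 5, 2, 2, 3, 6]
reverse → [6, 3, 2, 2, 5, 1, 2]
L[-5] = L[0]+L[0] = 6+6 = 12 → [6, 3, 12, 2, 5, 1, 2]
sum = 31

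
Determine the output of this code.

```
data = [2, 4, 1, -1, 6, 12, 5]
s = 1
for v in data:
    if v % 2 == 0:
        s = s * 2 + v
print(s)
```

v=2: even, s = 1*2+2 = 4
v=4: even, s = 4*2+4 = 12
v=1: not even
v=-1: not even
v=6: even, s = 12*2+6 = 30
v=12: even, s = 30*2+12 = 72
v=5: not even

72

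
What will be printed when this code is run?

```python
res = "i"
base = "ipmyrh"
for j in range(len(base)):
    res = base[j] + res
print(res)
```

hrympii

j=0: prepend 'i' → 'ii'
j=1: prepend 'p' → 'pii'
j=2: prepend 'm' → 'mpii'
j=3: prepend 'y' → 'ympii'
j=4: prepend 'r' → 'rympii'
j=5: prepend 'h' → 'hrympii'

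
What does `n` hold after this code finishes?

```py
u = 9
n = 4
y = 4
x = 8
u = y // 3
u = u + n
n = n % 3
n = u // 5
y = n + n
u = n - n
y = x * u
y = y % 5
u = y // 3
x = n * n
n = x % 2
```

u = 4//3 = 1
u = 1+4 = 5
n = 4%3 = 1
n = 5//5 = 1
y = 1+1 = 2
u = 1-1 = 0
y = 8*0 = 0
y = 0%5 = 0
u = 0//3 = 0
x = 1*1 = 1
n = 1%2 = 1

1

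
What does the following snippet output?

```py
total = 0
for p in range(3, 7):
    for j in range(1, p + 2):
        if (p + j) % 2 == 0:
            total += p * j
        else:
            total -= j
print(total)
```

p=3,j=1: even sum, total = 0+3 = 3
p=3,j=2: odd sum, total = 3-2 = 1
p=3,j=3: even sum, total = 1+9 = 10
p=3,j=4: odd sum, total = 10-4 = 6
p=4,j=1: odd sum, total = 6-1 = 5
p=4,j=2: even sum, total = 5+8 = 13
p=4,j=3: odd sum, total = 13-3 = 10
p=4,j=4: even sum, total = 10+16 = 26
p=4,j=5: odd sum, total = 26-5 = 21
p=5,j=1: even sum, total = 21+5 = 26
p=5,j=2: odd sum, total = 26-2 = 24
p=5,j=3: even sum, total = 24+15 = 39
p=5,j=4: odd sum, total = 39-4 = 35
p=5,j=5: even sum, total = 35+25 = 60
p=5,j=6: odd sum, total = 60-6 = 54
p=6,j=1: odd sum, total = 54-1 = 53
p=6,j=2: even sum, total = 53+12 = 65
p=6,j=3: odd sum, total = 65-3 = 62
p=6,j=4: even sum, total = 62+24 = 86
p=6,j=5: odd sum, total = 86-5 = 81
p=6,j=6: even sum, total = 81+36 = 117
p=6,j=7: odd sum, total = 117-7 = 110

110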